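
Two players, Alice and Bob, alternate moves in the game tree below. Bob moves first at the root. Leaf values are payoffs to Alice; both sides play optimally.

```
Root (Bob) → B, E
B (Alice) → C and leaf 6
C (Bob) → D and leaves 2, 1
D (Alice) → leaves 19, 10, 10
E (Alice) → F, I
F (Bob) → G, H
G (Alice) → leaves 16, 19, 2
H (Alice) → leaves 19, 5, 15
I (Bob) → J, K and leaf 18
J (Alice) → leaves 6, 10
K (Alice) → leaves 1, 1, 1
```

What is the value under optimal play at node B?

6

D: max(19, 10, 10) = 19
C: min(19, 2, 1) = 1
B: max(1, 6) = 6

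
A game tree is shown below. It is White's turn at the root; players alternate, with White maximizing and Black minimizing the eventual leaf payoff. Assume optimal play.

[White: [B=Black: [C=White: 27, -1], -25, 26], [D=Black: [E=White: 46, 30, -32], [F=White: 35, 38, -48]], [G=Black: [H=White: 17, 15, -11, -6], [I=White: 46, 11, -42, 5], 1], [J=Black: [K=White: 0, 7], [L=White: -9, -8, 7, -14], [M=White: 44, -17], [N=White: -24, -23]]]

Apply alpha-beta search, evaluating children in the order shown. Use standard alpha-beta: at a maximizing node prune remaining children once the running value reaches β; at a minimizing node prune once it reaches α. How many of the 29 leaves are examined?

16

C [α=-∞,β=+∞]: v=27
B [α=-∞,β=+∞]: v=-25
E [α=-25,β=+∞]: v=46
F [α=-25,β=46]: v=38
D [α=-25,β=+∞]: v=38
H [α=38,β=+∞]: v=17
G [α=38,β=+∞]: v=17 after child 1 ≤ α → α-cutoff, skip 2
K [α=38,β=+∞]: v=7
J [α=38,β=+∞]: v=7 after child 1 ≤ α → α-cutoff, skip 3
Root [α=-∞,β=+∞]: v=38
Leaves evaluated: 16 of 29.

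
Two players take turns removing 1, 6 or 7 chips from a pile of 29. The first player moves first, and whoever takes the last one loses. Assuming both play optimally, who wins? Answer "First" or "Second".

Compute winning (W) and losing (L) positions by backward induction:
i:   0  1  2  3  4  5  6  7  8  9 10 11 12 13 14 15 16 17 18 19 20 21 22 23 24 25 26 27 28 29
     W  L  W  L  W  L  W  W  W  W  W  W  W  L  W  L  W  L  W  W  W  W  W  W  W  L  W  L  W  L
Position 29 is L, so the second player wins.

Second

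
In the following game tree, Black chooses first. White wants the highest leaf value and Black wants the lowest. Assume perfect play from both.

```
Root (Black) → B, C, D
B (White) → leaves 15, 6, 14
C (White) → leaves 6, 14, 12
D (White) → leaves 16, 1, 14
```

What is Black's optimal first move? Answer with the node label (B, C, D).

C

B (White): max(15, 6, 14) = 15
C (White): max(6, 14, 12) = 14
D (White): max(16, 1, 14) = 16
Root (Black): min(15, 14, 16) = 14
Black picks the child with the lowest value: C (value 14).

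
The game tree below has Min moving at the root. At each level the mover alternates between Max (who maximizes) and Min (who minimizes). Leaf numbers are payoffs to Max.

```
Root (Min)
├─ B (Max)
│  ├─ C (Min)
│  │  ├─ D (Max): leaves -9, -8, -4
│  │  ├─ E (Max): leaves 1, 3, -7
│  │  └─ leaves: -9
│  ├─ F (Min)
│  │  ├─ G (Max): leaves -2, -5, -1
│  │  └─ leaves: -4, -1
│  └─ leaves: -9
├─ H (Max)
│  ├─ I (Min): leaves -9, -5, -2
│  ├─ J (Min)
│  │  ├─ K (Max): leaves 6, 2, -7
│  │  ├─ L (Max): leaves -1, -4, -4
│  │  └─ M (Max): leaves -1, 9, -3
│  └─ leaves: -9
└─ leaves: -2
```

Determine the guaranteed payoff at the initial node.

D (Max): max(-9, -8, -4) = -4
E (Max): max(1, 3, -7) = 3
C (Min): min(-4, 3, -9) = -9
G (Max): max(-2, -5, -1) = -1
F (Min): min(-1, -4, -1) = -4
B (Max): max(-9, -4, -9) = -4
I (Min): min(-9, -5, -2) = -9
K (Max): max(6, 2, -7) = 6
L (Max): max(-1, -4, -4) = -1
M (Max): max(-1, 9, -3) = 9
J (Min): min(6, -1, 9) = -1
H (Max): max(-9, -1, -9) = -1
Root (Min): min(-4, -1, -2) = -4

-4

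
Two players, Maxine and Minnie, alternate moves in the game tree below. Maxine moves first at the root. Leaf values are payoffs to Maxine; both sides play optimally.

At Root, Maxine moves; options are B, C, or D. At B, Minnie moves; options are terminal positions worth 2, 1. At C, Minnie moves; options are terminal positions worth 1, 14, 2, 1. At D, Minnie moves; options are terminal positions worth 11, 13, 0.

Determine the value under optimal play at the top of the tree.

B (Minnie): min(2, 1) = 1
C (Minnie): min(1, 14, 2, 1) = 1
D (Minnie): min(11, 13, 0) = 0
Root (Maxine): max(1, 1, 0) = 1

1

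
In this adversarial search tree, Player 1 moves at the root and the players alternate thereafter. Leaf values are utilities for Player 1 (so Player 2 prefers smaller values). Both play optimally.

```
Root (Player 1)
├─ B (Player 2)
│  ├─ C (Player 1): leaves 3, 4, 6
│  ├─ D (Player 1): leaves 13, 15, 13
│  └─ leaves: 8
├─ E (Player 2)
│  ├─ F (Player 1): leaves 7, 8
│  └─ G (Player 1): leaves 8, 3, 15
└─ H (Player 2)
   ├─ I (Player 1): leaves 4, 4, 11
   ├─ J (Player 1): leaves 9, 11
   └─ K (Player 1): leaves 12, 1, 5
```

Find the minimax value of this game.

C (Player 1): max(3, 4, 6) = 6
D (Player 1): max(13, 15, 13) = 15
B (Player 2): min(6, 15, 8) = 6
F (Player 1): max(7, 8) = 8
G (Player 1): max(8, 3, 15) = 15
E (Player 2): min(8, 15) = 8
I (Player 1): max(4, 4, 11) = 11
J (Player 1): max(9, 11) = 11
K (Player 1): max(12, 1, 5) = 12
H (Player 2): min(11, 11, 12) = 11
Root (Player 1): max(6, 8, 11) = 11

11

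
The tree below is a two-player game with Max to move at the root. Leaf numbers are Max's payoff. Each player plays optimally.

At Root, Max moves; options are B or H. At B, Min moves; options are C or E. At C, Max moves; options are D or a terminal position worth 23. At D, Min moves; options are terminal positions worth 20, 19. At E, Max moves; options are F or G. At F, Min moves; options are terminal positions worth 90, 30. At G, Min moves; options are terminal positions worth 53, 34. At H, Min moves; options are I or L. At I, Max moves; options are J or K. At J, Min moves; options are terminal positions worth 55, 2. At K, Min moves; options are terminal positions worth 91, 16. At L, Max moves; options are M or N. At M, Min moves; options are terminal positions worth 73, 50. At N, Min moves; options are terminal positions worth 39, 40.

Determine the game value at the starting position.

D (Min): min(20, 19) = 19
C (Max): max(19, 23) = 23
F (Min): min(90, 30) = 30
G (Min): min(53, 34) = 34
E (Max): max(30, 34) = 34
B (Min): min(23, 34) = 23
J (Min): min(55, 2) = 2
K (Min): min(91, 16) = 16
I (Max): max(2, 16) = 16
M (Min): min(73, 50) = 50
N (Min): min(39, 40) = 39
L (Max): max(50, 39) = 50
H (Min): min(16, 50) = 16
Root (Max): max(23, 16) = 23

23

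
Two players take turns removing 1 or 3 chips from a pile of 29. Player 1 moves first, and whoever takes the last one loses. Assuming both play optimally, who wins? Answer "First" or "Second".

Second

Compute winning (W) and losing (L) positions by backward induction:
i:   0  1  2  3  4  5  6  7  8  9 10 11 12 13 14 15 16 17 18 19 20 21 22 23 24 25 26 27 28 29
     W  L  W  L  W  L  W  L  W  L  W  L  W  L  W  L  W  L  W  L  W  L  W  L  W  L  W  L  W  L
Position 29 is L, so the second player wins.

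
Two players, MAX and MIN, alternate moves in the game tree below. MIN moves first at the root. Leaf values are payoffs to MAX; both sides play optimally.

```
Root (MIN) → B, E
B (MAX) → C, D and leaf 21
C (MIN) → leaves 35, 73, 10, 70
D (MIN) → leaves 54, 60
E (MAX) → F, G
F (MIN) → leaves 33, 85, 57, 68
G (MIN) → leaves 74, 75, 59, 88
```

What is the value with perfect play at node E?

F: min(33, 85, 57, 68) = 33
G: min(74, 75, 59, 88) = 59
E: max(33, 59) = 59

59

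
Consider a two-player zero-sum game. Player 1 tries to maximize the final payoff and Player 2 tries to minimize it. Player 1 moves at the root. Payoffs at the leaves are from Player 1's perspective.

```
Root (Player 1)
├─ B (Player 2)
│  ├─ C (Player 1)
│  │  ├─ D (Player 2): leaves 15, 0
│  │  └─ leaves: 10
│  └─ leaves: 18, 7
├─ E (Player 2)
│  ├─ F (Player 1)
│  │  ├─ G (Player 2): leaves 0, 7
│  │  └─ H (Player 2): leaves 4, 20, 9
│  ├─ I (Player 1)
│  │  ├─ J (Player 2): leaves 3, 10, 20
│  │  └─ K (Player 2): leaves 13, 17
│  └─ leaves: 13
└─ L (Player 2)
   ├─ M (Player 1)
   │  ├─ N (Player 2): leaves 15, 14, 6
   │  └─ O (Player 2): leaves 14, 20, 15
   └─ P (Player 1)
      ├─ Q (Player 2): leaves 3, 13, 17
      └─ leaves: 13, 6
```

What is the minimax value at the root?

13

D (Player 2): min(15, 0) = 0
C (Player 1): max(0, 10) = 10
B (Player 2): min(10, 18, 7) = 7
G (Player 2): min(0, 7) = 0
H (Player 2): min(4, 20, 9) = 4
F (Player 1): max(0, 4) = 4
J (Player 2): min(3, 10, 20) = 3
K (Player 2): min(13, 17) = 13
I (Player 1): max(3, 13) = 13
E (Player 2): min(4, 13, 13) = 4
N (Player 2): min(15, 14, 6) = 6
O (Player 2): min(14, 20, 15) = 14
M (Player 1): max(6, 14) = 14
Q (Player 2): min(3, 13, 17) = 3
P (Player 1): max(3, 13, 6) = 13
L (Player 2): min(14, 13) = 13
Root (Player 1): max(7, 4, 13) = 13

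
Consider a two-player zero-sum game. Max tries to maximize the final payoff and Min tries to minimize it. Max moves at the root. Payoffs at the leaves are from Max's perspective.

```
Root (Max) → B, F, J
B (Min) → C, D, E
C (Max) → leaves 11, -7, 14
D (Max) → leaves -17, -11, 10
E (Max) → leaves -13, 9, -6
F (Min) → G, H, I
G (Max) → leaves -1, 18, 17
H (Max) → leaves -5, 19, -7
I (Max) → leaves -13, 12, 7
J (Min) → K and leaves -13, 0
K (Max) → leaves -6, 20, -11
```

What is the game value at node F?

12

G: max(-1, 18, 17) = 18
H: max(-5, 19, -7) = 19
I: max(-13, 12, 7) = 12
F: min(18, 19, 12) = 12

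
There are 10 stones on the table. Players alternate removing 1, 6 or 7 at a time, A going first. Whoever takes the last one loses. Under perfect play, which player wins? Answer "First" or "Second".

First

Mark each pile size as W (mover wins) or L (mover loses):
i:   0  1  2  3  4  5  6  7  8  9 10
     W  L  W  L  W  L  W  W  W  W  W
Position 10 is W, so the first player wins.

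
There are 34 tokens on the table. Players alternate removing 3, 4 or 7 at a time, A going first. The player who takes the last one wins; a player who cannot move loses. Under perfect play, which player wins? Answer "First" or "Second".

First

W/L table (W = player to move can force a win):
i:   0  1  2  3  4  5  6  7  8  9 10 11 12 13 14 15 16 17 18 19 20 21 22 23 24 25 26 27 28 29 30 31 32 33 34
     L  L  L  W  W  W  W  W  W  W  L  L  L  W  W  W  W  W  W  W  L  L  L  W  W  W  W  W  W  W  L  L  L  W  W
Position 34 is W, so the first player wins.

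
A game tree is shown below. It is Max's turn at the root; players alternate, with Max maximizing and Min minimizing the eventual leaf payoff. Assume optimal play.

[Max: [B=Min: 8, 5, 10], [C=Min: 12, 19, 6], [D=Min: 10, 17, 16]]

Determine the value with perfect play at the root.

B (Min): min(8, 5, 10) = 5
C (Min): min(12, 19, 6) = 6
D (Min): min(10, 17, 16) = 10
Root (Max): max(5, 6, 10) = 10

10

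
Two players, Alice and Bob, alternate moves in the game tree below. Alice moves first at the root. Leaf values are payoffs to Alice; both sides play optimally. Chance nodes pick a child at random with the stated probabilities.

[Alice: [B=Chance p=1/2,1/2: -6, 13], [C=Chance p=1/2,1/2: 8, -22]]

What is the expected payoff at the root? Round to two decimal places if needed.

B (Chance): 1/2·-6 + 1/2·13 = 3.5
C (Chance): 1/2·8 + 1/2·-22 = -7
Root (Alice): max(3.5, -7) = 3.5

3.5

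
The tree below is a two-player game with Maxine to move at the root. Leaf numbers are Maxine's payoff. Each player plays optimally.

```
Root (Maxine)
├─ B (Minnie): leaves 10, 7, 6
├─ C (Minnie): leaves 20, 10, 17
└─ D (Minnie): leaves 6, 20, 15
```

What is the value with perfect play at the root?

10

B (Minnie): min(10, 7, 6) = 6
C (Minnie): min(20, 10, 17) = 10
D (Minnie): min(6, 20, 15) = 6
Root (Maxine): max(6, 10, 6) = 10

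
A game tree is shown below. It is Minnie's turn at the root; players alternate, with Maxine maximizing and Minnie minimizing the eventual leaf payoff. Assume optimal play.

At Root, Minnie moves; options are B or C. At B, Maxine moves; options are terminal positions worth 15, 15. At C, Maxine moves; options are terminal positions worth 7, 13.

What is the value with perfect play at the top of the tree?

13

B (Maxine): max(15, 15) = 15
C (Maxine): max(7, 13) = 13
Root (Minnie): min(15, 13) = 13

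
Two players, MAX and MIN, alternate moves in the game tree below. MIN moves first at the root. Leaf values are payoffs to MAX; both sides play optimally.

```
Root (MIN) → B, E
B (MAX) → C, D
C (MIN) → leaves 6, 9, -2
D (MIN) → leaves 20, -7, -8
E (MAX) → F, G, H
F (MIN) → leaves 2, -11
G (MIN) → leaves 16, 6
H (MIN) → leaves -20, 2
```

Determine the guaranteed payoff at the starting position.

-2

C (MIN): min(6, 9, -2) = -2
D (MIN): min(20, -7, -8) = -8
B (MAX): max(-2, -8) = -2
F (MIN): min(2, -11) = -11
G (MIN): min(16, 6) = 6
H (MIN): min(-20, 2) = -20
E (MAX): max(-11, 6, -20) = 6
Root (MIN): min(-2, 6) = -2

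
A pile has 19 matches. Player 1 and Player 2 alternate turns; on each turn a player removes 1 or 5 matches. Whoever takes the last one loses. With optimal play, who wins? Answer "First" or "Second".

Positions where the player to move wins (W) vs loses (L):
i:   0  1  2  3  4  5  6  7  8  9 10 11 12 13 14 15 16 17 18 19
     W  L  W  L  W  L  W  L  W  L  W  L  W  L  W  L  W  L  W  L
Position 19 is L, so the second player wins.

Second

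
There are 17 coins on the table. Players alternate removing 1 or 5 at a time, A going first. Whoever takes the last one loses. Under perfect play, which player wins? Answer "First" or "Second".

Second

Positions where the player to move wins (W) vs loses (L):
i:   0  1  2  3  4  5  6  7  8  9 10 11 12 13 14 15 16 17
     W  L  W  L  W  L  W  L  W  L  W  L  W  L  W  L  W  L
Position 17 is L, so the second player wins.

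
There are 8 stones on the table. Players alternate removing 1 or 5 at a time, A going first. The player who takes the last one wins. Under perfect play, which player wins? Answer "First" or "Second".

W/L table (W = player to move can force a win):
i:   0  1  2  3  4  5  6  7  8
     L  W  L  W  L  W  L  W  L
Position 8 is L, so the second player wins.

Second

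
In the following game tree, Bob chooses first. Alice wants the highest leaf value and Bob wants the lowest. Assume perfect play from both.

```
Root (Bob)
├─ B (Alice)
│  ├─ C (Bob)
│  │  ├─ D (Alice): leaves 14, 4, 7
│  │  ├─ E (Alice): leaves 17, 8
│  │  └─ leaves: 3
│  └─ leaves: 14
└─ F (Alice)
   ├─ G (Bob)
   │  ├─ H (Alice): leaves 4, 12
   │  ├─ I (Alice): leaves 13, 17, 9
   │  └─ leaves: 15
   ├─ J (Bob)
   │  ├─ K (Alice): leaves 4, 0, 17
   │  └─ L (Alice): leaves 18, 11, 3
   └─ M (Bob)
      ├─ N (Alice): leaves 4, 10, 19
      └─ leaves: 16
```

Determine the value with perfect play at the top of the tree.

D (Alice): max(14, 4, 7) = 14
E (Alice): max(17, 8) = 17
C (Bob): min(14, 17, 3) = 3
B (Alice): max(3, 14) = 14
H (Alice): max(4, 12) = 12
I (Alice): max(13, 17, 9) = 17
G (Bob): min(12, 17, 15) = 12
K (Alice): max(4, 0, 17) = 17
L (Alice): max(18, 11, 3) = 18
J (Bob): min(17, 18) = 17
N (Alice): max(4, 10, 19) = 19
M (Bob): min(19, 16) = 16
F (Alice): max(12, 17, 16) = 17
Root (Bob): min(14, 17) = 14

14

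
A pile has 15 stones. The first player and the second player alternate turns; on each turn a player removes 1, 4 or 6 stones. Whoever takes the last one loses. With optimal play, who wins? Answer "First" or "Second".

i:   0  1  2  3  4  5  6  7  8  9 10 11 12 13 14 15
     W  L  W  L  W  W  L  W  L  W  W  L  W  L  W  W
Position 15 is W, so the first player wins.

First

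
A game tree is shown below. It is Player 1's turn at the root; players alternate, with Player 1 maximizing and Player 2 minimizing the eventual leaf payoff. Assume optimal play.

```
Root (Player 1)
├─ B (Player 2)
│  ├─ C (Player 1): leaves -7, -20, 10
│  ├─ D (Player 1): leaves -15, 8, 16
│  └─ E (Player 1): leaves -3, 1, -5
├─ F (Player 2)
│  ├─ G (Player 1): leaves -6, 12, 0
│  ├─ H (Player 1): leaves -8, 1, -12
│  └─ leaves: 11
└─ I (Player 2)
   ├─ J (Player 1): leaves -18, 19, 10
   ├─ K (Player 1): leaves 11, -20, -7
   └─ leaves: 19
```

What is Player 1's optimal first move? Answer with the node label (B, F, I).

C (Player 1): max(-7, -20, 10) = 10
D (Player 1): max(-15, 8, 16) = 16
E (Player 1): max(-3, 1, -5) = 1
B (Player 2): min(10, 16, 1) = 1
G (Player 1): max(-6, 12, 0) = 12
H (Player 1): max(-8, 1, -12) = 1
F (Player 2): min(12, 1, 11) = 1
J (Player 1): max(-18, 19, 10) = 19
K (Player 1): max(11, -20, -7) = 11
I (Player 2): min(19, 11, 19) = 11
Root (Player 1): max(1, 1, 11) = 11
Player 1 picks the child with the highest value: I (value 11).

I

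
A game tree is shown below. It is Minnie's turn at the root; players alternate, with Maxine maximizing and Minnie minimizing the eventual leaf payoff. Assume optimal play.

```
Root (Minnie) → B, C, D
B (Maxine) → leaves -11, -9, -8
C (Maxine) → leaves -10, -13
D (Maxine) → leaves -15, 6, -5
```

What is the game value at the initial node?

-10

B (Maxine): max(-11, -9, -8) = -8
C (Maxine): max(-10, -13) = -10
D (Maxine): max(-15, 6, -5) = 6
Root (Minnie): min(-8, -10, 6) = -10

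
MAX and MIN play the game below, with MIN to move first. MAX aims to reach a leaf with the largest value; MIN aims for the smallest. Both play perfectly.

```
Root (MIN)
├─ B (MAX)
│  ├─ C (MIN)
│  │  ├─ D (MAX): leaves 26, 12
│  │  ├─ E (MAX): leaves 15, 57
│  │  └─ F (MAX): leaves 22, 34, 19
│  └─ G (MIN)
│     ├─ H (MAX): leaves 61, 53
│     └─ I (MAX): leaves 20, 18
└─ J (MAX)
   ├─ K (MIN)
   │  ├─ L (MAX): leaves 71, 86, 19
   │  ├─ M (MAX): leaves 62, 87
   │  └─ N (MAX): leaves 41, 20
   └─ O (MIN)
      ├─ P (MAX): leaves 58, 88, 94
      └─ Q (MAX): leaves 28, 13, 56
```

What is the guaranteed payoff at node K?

L: max(71, 86, 19) = 86
M: max(62, 87) = 87
N: max(41, 20) = 41
K: min(86, 87, 41) = 41

41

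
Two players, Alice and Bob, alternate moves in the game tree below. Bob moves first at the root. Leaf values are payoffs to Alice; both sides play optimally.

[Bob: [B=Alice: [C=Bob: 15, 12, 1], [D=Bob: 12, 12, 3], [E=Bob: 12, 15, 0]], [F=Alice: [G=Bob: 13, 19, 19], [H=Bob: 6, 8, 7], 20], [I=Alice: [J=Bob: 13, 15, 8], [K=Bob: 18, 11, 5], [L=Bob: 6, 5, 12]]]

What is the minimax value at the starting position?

3

C (Bob): min(15, 12, 1) = 1
D (Bob): min(12, 12, 3) = 3
E (Bob): min(12, 15, 0) = 0
B (Alice): max(1, 3, 0) = 3
G (Bob): min(13, 19, 19) = 13
H (Bob): min(6, 8, 7) = 6
F (Alice): max(13, 6, 20) = 20
J (Bob): min(13, 15, 8) = 8
K (Bob): min(18, 11, 5) = 5
L (Bob): min(6, 5, 12) = 5
I (Alice): max(8, 5, 5) = 8
Root (Bob): min(3, 20, 8) = 3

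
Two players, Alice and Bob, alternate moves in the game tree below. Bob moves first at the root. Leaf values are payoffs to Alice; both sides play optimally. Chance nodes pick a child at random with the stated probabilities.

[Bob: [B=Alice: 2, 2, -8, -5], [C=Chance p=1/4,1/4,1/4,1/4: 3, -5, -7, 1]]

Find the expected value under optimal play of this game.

B (Alice): max(2, 2, -8, -5) = 2
C (Chance): 1/4·3 + 1/4·-5 + 1/4·-7 + 1/4·1 = -2
Root (Bob): min(2, -2) = -2

-2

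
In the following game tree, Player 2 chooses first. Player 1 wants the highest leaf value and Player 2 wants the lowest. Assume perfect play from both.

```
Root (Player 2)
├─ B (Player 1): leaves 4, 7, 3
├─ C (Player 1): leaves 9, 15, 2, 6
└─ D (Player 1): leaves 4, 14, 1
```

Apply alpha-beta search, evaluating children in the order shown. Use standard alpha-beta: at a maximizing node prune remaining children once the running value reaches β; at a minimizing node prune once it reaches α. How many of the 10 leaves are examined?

B [α=-∞,β=+∞]: v=7
C [α=-∞,β=7]: v=9 after child 1 ≥ β → β-cutoff, skip 3
D [α=-∞,β=7]: v=14 after child 2 ≥ β → β-cutoff, skip 1
Root [α=-∞,β=+∞]: v=7
Leaves evaluated: 6 of 10.

6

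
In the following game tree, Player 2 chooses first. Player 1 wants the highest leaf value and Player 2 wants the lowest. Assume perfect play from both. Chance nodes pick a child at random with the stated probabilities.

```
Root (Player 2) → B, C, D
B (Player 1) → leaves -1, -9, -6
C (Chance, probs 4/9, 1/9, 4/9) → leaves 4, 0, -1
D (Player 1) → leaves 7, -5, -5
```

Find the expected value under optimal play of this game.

-1

B (Player 1): max(-1, -9, -6) = -1
C (Chance): 4/9·4 + 1/9·0 + 4/9·-1 = 1.33
D (Player 1): max(7, -5, -5) = 7
Root (Player 2): min(-1, 1.33, 7) = -1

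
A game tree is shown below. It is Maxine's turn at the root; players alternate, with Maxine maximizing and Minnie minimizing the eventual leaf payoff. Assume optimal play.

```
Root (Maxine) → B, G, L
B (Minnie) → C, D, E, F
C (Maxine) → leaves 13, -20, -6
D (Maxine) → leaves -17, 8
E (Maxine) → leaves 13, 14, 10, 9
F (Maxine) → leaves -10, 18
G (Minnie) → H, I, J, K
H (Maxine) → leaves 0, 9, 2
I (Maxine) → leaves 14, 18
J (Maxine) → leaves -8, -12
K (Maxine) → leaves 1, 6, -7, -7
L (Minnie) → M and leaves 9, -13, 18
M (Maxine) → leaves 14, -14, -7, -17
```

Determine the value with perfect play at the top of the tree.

8

C (Maxine): max(13, -20, -6) = 13
D (Maxine): max(-17, 8) = 8
E (Maxine): max(13, 14, 10, 9) = 14
F (Maxine): max(-10, 18) = 18
B (Minnie): min(13, 8, 14, 18) = 8
H (Maxine): max(0, 9, 2) = 9
I (Maxine): max(14, 18) = 18
J (Maxine): max(-8, -12) = -8
K (Maxine): max(1, 6, -7, -7) = 6
G (Minnie): min(9, 18, -8, 6) = -8
M (Maxine): max(14, -14, -7, -17) = 14
L (Minnie): min(14, 9, -13, 18) = -13
Root (Maxine): max(8, -8, -13) = 8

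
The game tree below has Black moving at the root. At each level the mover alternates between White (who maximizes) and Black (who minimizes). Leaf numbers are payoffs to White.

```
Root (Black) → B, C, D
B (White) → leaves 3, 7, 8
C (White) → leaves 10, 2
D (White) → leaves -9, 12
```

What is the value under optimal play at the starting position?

8

B (White): max(3, 7, 8) = 8
C (White): max(10, 2) = 10
D (White): max(-9, 12) = 12
Root (Black): min(8, 10, 12) = 8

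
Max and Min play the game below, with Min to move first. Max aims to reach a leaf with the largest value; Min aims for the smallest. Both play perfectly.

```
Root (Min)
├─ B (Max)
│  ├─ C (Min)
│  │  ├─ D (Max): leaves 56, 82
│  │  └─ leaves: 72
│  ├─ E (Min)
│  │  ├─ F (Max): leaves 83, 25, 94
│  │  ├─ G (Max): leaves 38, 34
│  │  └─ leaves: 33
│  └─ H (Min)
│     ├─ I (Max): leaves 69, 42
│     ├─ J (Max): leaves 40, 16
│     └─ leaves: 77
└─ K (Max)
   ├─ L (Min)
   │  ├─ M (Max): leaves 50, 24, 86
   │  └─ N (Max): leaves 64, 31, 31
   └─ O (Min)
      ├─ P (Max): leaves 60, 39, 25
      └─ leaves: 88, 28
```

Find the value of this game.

D (Max): max(56, 82) = 82
C (Min): min(82, 72) = 72
F (Max): max(83, 25, 94) = 94
G (Max): max(38, 34) = 38
E (Min): min(94, 38, 33) = 33
I (Max): max(69, 42) = 69
J (Max): max(40, 16) = 40
H (Min): min(69, 40, 77) = 40
B (Max): max(72, 33, 40) = 72
M (Max): max(50, 24, 86) = 86
N (Max): max(64, 31, 31) = 64
L (Min): min(86, 64) = 64
P (Max): max(60, 39, 25) = 60
O (Min): min(60, 88, 28) = 28
K (Max): max(64, 28) = 64
Root (Min): min(72, 64) = 64

64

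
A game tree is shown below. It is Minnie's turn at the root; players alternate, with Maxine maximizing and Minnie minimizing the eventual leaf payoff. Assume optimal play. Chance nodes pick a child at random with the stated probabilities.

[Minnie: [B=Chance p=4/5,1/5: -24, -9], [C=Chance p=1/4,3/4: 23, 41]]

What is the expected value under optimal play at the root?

B (Chance): 4/5·-24 + 1/5·-9 = -21
C (Chance): 1/4·23 + 3/4·41 = 36.5
Root (Minnie): min(-21, 36.5) = -21

-21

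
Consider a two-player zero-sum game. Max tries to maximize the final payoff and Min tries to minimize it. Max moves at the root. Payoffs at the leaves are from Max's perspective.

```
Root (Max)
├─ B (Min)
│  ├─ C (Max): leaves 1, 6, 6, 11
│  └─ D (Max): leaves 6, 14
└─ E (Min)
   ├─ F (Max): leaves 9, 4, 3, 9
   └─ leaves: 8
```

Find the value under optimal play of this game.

C (Max): max(1, 6, 6, 11) = 11
D (Max): max(6, 14) = 14
B (Min): min(11, 14) = 11
F (Max): max(9, 4, 3, 9) = 9
E (Min): min(9, 8) = 8
Root (Max): max(11, 8) = 11

11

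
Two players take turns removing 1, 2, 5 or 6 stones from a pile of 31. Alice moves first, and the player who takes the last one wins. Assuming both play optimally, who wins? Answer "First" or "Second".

i:   0  1  2  3  4  5  6  7  8  9 10 11 12 13 14 15 16 17 18 19 20 21 22 23 24 25 26 27 28 29 30 31
     L  W  W  L  W  W  W  L  W  W  L  W  W  W  L  W  W  L  W  W  W  L  W  W  L  W  W  W  L  W  W  L
Position 31 is L, so the second player wins.

Second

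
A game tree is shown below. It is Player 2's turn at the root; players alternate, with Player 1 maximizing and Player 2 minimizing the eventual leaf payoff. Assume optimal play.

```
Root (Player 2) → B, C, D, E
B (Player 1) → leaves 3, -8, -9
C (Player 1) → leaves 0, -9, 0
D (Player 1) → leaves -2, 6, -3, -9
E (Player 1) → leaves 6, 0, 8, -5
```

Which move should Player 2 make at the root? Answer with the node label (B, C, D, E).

C

B (Player 1): max(3, -8, -9) = 3
C (Player 1): max(0, -9, 0) = 0
D (Player 1): max(-2, 6, -3, -9) = 6
E (Player 1): max(6, 0, 8, -5) = 8
Root (Player 2): min(3, 0, 6, 8) = 0
Player 2 picks the child with the lowest value: C (value 0).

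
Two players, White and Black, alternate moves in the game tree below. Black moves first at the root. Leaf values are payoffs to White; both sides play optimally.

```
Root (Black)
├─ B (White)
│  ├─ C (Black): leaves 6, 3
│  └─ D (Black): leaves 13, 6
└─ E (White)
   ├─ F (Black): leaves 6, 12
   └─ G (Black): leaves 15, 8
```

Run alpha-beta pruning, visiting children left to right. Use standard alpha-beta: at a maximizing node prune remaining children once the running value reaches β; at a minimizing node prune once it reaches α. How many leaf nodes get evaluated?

C [α=-∞,β=+∞]: v=3
D [α=3,β=+∞]: v=6
B [α=-∞,β=+∞]: v=6
F [α=-∞,β=6]: v=6
E [α=-∞,β=6]: v=6 after child 1 ≥ β → β-cutoff, skip 1
Root [α=-∞,β=+∞]: v=6
Leaves evaluated: 6 of 8.

6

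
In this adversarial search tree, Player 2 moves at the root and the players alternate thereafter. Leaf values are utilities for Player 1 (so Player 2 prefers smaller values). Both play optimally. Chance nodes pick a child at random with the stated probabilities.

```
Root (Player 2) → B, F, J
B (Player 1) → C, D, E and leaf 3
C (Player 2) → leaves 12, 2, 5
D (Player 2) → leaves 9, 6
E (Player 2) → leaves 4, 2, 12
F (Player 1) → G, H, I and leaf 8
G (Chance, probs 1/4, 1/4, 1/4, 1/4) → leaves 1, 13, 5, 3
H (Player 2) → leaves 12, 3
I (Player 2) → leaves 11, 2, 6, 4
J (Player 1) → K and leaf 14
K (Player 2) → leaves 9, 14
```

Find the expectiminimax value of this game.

6

C (Player 2): min(12, 2, 5) = 2
D (Player 2): min(9, 6) = 6
E (Player 2): min(4, 2, 12) = 2
B (Player 1): max(2, 6, 2, 3) = 6
G (Chance): 1/4·1 + 1/4·13 + 1/4·5 + 1/4·3 = 5.5
H (Player 2): min(12, 3) = 3
I (Player 2): min(11, 2, 6, 4) = 2
F (Player 1): max(5.5, 3, 2, 8) = 8
K (Player 2): min(9, 14) = 9
J (Player 1): max(9, 14) = 14
Root (Player 2): min(6, 8, 14) = 6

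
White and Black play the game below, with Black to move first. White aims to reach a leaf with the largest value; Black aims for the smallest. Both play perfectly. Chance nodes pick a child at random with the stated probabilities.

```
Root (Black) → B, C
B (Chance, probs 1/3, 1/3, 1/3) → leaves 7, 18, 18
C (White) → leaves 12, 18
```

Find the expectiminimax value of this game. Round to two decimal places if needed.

B (Chance): 1/3·7 + 1/3·18 + 1/3·18 = 14.33
C (White): max(12, 18) = 18
Root (Black): min(14.33, 18) = 14.33

14.33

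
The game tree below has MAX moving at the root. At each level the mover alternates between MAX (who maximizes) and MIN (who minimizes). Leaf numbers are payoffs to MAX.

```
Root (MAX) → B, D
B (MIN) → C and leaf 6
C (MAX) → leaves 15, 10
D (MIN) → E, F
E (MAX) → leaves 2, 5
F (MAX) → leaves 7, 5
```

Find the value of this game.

6

C (MAX): max(15, 10) = 15
B (MIN): min(15, 6) = 6
E (MAX): max(2, 5) = 5
F (MAX): max(7, 5) = 7
D (MIN): min(5, 7) = 5
Root (MAX): max(6, 5) = 6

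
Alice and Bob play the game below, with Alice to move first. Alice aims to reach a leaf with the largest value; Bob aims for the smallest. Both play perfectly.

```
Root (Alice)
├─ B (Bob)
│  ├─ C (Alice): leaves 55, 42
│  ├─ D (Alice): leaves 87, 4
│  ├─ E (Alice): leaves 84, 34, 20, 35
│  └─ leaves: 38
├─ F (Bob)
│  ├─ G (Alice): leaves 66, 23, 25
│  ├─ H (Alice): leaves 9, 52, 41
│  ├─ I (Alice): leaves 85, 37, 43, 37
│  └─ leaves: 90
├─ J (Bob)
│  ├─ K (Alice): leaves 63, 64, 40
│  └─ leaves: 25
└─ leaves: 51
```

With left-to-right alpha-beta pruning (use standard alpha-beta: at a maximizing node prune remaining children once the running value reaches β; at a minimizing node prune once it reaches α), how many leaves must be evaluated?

C [α=-∞,β=+∞]: v=55
D [α=-∞,β=55]: v=87 after child 1 ≥ β → β-cutoff, skip 1
E [α=-∞,β=55]: v=84 after child 1 ≥ β → β-cutoff, skip 3
B [α=-∞,β=+∞]: v=38
G [α=38,β=+∞]: v=66
H [α=38,β=66]: v=52
I [α=38,β=52]: v=85 after child 1 ≥ β → β-cutoff, skip 3
F [α=38,β=+∞]: v=52
K [α=52,β=+∞]: v=64
J [α=52,β=+∞]: v=25
Root [α=-∞,β=+∞]: v=52
Leaves evaluated: 18 of 25.

18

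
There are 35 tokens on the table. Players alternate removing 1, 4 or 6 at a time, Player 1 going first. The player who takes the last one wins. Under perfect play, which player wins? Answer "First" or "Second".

W/L table (W = player to move can force a win):
i:   0  1  2  3  4  5  6  7  8  9 10 11 12 13 14 15 16 17 18 19 20 21 22 23 24 25 26 27 28 29 30 31 32 33 34 35
     L  W  L  W  W  L  W  L  W  W  L  W  L  W  W  L  W  L  W  W  L  W  L  W  W  L  W  L  W  W  L  W  L  W  W  L
Position 35 is L, so the second player wins.

Second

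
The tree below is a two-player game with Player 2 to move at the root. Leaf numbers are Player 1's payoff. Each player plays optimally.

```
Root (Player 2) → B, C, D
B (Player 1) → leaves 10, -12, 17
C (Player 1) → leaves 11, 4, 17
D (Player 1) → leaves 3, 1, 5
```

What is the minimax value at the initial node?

B (Player 1): max(10, -12, 17) = 17
C (Player 1): max(11, 4, 17) = 17
D (Player 1): max(3, 1, 5) = 5
Root (Player 2): min(17, 17, 5) = 5

5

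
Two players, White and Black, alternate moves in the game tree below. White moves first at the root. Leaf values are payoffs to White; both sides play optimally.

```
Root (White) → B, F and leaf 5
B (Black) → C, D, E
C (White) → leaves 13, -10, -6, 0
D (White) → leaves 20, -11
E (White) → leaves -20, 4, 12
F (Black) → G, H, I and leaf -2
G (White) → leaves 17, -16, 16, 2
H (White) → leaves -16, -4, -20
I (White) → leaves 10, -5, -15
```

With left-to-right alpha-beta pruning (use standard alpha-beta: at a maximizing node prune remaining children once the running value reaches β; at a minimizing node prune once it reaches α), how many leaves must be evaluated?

C [α=-∞,β=+∞]: v=13
D [α=-∞,β=13]: v=20 after child 1 ≥ β → β-cutoff, skip 1
E [α=-∞,β=13]: v=12
B [α=-∞,β=+∞]: v=12
G [α=12,β=+∞]: v=17
H [α=12,β=17]: v=-4
F [α=12,β=+∞]: v=-4 after child 2 ≤ α → α-cutoff, skip 2
Root [α=-∞,β=+∞]: v=12
Leaves evaluated: 16 of 21.

16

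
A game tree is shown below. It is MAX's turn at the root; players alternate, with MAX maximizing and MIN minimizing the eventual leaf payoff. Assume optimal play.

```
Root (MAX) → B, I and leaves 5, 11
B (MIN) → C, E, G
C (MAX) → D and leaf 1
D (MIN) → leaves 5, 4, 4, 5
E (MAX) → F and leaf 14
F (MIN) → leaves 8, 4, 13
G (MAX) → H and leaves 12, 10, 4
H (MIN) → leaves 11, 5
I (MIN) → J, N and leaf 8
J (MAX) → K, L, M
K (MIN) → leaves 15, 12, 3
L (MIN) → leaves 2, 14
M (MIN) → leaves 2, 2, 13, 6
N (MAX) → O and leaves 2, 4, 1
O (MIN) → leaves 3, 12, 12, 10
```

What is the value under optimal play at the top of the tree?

D (MIN): min(5, 4, 4, 5) = 4
C (MAX): max(4, 1) = 4
F (MIN): min(8, 4, 13) = 4
E (MAX): max(4, 14) = 14
H (MIN): min(11, 5) = 5
G (MAX): max(5, 12, 10, 4) = 12
B (MIN): min(4, 14, 12) = 4
K (MIN): min(15, 12, 3) = 3
L (MIN): min(2, 14) = 2
M (MIN): min(2, 2, 13, 6) = 2
J (MAX): max(3, 2, 2) = 3
O (MIN): min(3, 12, 12, 10) = 3
N (MAX): max(3, 2, 4, 1) = 4
I (MIN): min(3, 4, 8) = 3
Root (MAX): max(4, 3, 5, 11) = 11

11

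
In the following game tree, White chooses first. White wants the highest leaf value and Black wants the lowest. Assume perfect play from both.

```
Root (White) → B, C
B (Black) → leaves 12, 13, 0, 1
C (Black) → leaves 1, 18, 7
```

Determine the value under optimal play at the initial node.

B (Black): min(12, 13, 0, 1) = 0
C (Black): min(1, 18, 7) = 1
Root (White): max(0, 1) = 1

1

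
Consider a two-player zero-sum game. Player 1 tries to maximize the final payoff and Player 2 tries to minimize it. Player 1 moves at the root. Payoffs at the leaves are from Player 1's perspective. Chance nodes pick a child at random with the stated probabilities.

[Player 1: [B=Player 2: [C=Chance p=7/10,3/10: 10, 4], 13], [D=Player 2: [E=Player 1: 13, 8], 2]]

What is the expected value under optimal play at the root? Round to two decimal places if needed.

8.2

C (Chance): 7/10·10 + 3/10·4 = 8.2
B (Player 2): min(8.2, 13) = 8.2
E (Player 1): max(13, 8) = 13
D (Player 2): min(13, 2) = 2
Root (Player 1): max(8.2, 2) = 8.2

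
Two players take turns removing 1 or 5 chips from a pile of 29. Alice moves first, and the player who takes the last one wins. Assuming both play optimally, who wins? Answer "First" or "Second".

First

Compute winning (W) and losing (L) positions by backward induction:
i:   0  1  2  3  4  5  6  7  8  9 10 11 12 13 14 15 16 17 18 19 20 21 22 23 24 25 26 27 28 29
     L  W  L  W  L  W  L  W  L  W  L  W  L  W  L  W  L  W  L  W  L  W  L  W  L  W  L  W  L  W
Position 29 is W, so the first player wins.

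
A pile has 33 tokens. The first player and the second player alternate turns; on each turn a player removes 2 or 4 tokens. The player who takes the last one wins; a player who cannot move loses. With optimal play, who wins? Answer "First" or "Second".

First

i:   0  1  2  3  4  5  6  7  8  9 10 11 12 13 14 15 16 17 18 19 20 21 22 23 24 25 26 27 28 29 30 31 32 33
     L  L  W  W  W  W  L  L  W  W  W  W  L  L  W  W  W  W  L  L  W  W  W  W  L  L  W  W  W  W  L  L  W  W
Position 33 is W, so the first player wins.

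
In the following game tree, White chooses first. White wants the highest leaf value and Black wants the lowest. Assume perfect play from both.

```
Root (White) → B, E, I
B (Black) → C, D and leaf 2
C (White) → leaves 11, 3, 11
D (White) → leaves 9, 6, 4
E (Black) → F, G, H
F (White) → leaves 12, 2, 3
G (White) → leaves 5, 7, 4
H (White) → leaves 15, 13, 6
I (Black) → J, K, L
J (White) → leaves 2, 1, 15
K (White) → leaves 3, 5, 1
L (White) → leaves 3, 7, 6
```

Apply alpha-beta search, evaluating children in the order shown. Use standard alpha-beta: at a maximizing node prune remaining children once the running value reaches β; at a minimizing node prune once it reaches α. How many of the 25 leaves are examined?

20

C [α=-∞,β=+∞]: v=11
D [α=-∞,β=11]: v=9
B [α=-∞,β=+∞]: v=2
F [α=2,β=+∞]: v=12
G [α=2,β=12]: v=7
H [α=2,β=7]: v=15 after child 1 ≥ β → β-cutoff, skip 2
E [α=2,β=+∞]: v=7
J [α=7,β=+∞]: v=15
K [α=7,β=15]: v=5
I [α=7,β=+∞]: v=5 after child 2 ≤ α → α-cutoff, skip 1
Root [α=-∞,β=+∞]: v=7
Leaves evaluated: 20 of 25.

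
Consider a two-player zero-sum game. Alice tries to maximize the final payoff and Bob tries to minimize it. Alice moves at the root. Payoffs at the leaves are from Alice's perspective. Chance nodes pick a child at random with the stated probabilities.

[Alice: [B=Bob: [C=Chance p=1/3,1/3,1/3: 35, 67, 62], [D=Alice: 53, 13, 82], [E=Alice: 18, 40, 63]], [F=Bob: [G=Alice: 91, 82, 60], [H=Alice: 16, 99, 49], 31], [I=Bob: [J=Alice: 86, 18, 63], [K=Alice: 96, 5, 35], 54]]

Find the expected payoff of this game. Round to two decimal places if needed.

54.67

C (Chance): 1/3·35 + 1/3·67 + 1/3·62 = 54.67
D (Alice): max(53, 13, 82) = 82
E (Alice): max(18, 40, 63) = 63
B (Bob): min(54.67, 82, 63) = 54.67
G (Alice): max(91, 82, 60) = 91
H (Alice): max(16, 99, 49) = 99
F (Bob): min(91, 99, 31) = 31
J (Alice): max(86, 18, 63) = 86
K (Alice): max(96, 5, 35) = 96
I (Bob): min(86, 96, 54) = 54
Root (Alice): max(54.67, 31, 54) = 54.67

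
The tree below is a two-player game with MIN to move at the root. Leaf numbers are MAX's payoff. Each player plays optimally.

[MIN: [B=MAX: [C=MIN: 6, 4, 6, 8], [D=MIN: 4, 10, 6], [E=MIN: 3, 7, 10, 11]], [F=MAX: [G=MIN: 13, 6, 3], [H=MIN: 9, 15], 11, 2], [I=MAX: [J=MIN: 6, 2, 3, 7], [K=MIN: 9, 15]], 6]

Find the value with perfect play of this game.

4

C (MIN): min(6, 4, 6, 8) = 4
D (MIN): min(4, 10, 6) = 4
E (MIN): min(3, 7, 10, 11) = 3
B (MAX): max(4, 4, 3) = 4
G (MIN): min(13, 6, 3) = 3
H (MIN): min(9, 15) = 9
F (MAX): max(3, 9, 11, 2) = 11
J (MIN): min(6, 2, 3, 7) = 2
K (MIN): min(9, 15) = 9
I (MAX): max(2, 9) = 9
Root (MIN): min(4, 11, 9, 6) = 4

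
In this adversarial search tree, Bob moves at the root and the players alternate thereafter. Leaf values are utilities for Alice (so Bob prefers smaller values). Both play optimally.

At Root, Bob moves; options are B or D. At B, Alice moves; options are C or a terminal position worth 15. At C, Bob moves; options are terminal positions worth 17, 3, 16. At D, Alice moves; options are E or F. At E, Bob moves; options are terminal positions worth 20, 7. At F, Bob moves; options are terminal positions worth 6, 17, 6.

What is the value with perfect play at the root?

7

C (Bob): min(17, 3, 16) = 3
B (Alice): max(3, 15) = 15
E (Bob): min(20, 7) = 7
F (Bob): min(6, 17, 6) = 6
D (Alice): max(7, 6) = 7
Root (Bob): min(15, 7) = 7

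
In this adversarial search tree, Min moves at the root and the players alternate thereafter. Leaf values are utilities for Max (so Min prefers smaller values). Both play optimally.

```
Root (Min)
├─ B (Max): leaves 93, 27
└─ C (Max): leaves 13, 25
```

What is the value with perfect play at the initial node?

B (Max): max(93, 27) = 93
C (Max): max(13, 25) = 25
Root (Min): min(93, 25) = 25

25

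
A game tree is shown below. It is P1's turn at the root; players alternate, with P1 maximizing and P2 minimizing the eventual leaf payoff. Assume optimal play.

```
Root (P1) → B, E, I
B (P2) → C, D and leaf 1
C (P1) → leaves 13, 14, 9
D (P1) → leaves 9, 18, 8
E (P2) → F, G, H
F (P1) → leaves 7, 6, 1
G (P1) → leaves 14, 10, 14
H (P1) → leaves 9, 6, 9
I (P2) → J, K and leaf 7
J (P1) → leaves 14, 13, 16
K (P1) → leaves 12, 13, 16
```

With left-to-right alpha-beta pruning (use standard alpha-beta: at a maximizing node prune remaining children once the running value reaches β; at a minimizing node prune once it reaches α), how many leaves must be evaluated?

C [α=-∞,β=+∞]: v=14
D [α=-∞,β=14]: v=18 after child 2 ≥ β → β-cutoff, skip 1
B [α=-∞,β=+∞]: v=1
F [α=1,β=+∞]: v=7
G [α=1,β=7]: v=14 after child 1 ≥ β → β-cutoff, skip 2
H [α=1,β=7]: v=9 after child 1 ≥ β → β-cutoff, skip 2
E [α=1,β=+∞]: v=7
J [α=7,β=+∞]: v=16
K [α=7,β=16]: v=16
I [α=7,β=+∞]: v=7
Root [α=-∞,β=+∞]: v=7
Leaves evaluated: 18 of 23.

18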